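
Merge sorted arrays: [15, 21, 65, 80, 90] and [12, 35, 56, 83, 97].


Take 12 from B
Take 15 from A
Take 21 from A
Take 35 from B
Take 56 from B
Take 65 from A
Take 80 from A
Take 83 from B
Take 90 from A

Merged: [12, 15, 21, 35, 56, 65, 80, 83, 90, 97]


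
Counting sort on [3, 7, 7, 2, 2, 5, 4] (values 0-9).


Input: [3, 7, 7, 2, 2, 5, 4]
Counts: [0, 0, 2, 1, 1, 1, 0, 2, 0, 0]

Sorted: [2, 2, 3, 4, 5, 7, 7]


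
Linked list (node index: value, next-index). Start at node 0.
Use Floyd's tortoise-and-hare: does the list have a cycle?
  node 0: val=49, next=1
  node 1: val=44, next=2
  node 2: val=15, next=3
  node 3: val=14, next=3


Floyd's tortoise (slow, +1) and hare (fast, +2):
  init: slow=0, fast=0
  step 1: slow=1, fast=2
  step 2: slow=2, fast=3
  step 3: slow=3, fast=3
  slow == fast at node 3: cycle detected

Cycle: yes


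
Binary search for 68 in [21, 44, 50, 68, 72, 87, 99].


Step 1: lo=0, hi=6, mid=3, val=68

Found at index 3


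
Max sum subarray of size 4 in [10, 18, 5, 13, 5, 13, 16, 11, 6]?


[0:4]: 46
[1:5]: 41
[2:6]: 36
[3:7]: 47
[4:8]: 45
[5:9]: 46

Max: 47 at [3:7]


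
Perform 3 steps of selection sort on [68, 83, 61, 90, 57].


Initial: [68, 83, 61, 90, 57]
Step 1: min=57 at 4
  Swap: [57, 83, 61, 90, 68]
Step 2: min=61 at 2
  Swap: [57, 61, 83, 90, 68]
Step 3: min=68 at 4
  Swap: [57, 61, 68, 90, 83]

After 3 steps: [57, 61, 68, 90, 83]


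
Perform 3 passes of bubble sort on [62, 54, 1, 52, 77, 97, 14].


Initial: [62, 54, 1, 52, 77, 97, 14]
Pass 1: [54, 1, 52, 62, 77, 14, 97] (4 swaps)
Pass 2: [1, 52, 54, 62, 14, 77, 97] (3 swaps)
Pass 3: [1, 52, 54, 14, 62, 77, 97] (1 swaps)

After 3 passes: [1, 52, 54, 14, 62, 77, 97]


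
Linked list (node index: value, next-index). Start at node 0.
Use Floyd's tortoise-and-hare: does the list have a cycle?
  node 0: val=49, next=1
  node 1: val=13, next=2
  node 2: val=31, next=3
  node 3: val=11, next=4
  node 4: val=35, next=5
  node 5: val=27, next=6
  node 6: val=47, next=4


Floyd's tortoise (slow, +1) and hare (fast, +2):
  init: slow=0, fast=0
  step 1: slow=1, fast=2
  step 2: slow=2, fast=4
  step 3: slow=3, fast=6
  step 4: slow=4, fast=5
  step 5: slow=5, fast=4
  step 6: slow=6, fast=6
  slow == fast at node 6: cycle detected

Cycle: yes


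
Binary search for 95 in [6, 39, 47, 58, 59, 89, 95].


Step 1: lo=0, hi=6, mid=3, val=58
Step 2: lo=4, hi=6, mid=5, val=89
Step 3: lo=6, hi=6, mid=6, val=95

Found at index 6


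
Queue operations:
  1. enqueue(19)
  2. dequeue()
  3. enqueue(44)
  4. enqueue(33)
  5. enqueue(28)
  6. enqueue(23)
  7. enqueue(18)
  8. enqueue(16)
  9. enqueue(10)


enqueue(19) -> [19]
dequeue()->19, []
enqueue(44) -> [44]
enqueue(33) -> [44, 33]
enqueue(28) -> [44, 33, 28]
enqueue(23) -> [44, 33, 28, 23]
enqueue(18) -> [44, 33, 28, 23, 18]
enqueue(16) -> [44, 33, 28, 23, 18, 16]
enqueue(10) -> [44, 33, 28, 23, 18, 16, 10]

Final queue: [44, 33, 28, 23, 18, 16, 10]


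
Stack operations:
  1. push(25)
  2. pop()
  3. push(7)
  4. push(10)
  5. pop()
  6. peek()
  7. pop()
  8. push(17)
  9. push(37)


push(25) -> [25]
pop()->25, []
push(7) -> [7]
push(10) -> [7, 10]
pop()->10, [7]
peek()->7
pop()->7, []
push(17) -> [17]
push(37) -> [17, 37]

Final stack: [17, 37]


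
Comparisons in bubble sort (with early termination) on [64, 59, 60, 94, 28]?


Algorithm: bubble sort (with early termination)
Input: [64, 59, 60, 94, 28]
Sorted: [28, 59, 60, 64, 94]

10


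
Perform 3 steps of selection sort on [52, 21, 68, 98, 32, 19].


Initial: [52, 21, 68, 98, 32, 19]
Step 1: min=19 at 5
  Swap: [19, 21, 68, 98, 32, 52]
Step 2: min=21 at 1
  Swap: [19, 21, 68, 98, 32, 52]
Step 3: min=32 at 4
  Swap: [19, 21, 32, 98, 68, 52]

After 3 steps: [19, 21, 32, 98, 68, 52]


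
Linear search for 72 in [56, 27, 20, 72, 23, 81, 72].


i=0: 56!=72
i=1: 27!=72
i=2: 20!=72
i=3: 72==72 found!

Found at 3, 4 comps


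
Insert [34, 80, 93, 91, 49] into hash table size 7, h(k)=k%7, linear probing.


Insert 34: h=6 -> slot 6
Insert 80: h=3 -> slot 3
Insert 93: h=2 -> slot 2
Insert 91: h=0 -> slot 0
Insert 49: h=0, 1 probes -> slot 1

Table: [91, 49, 93, 80, None, None, 34]


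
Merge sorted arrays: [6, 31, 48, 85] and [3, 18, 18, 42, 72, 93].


Take 3 from B
Take 6 from A
Take 18 from B
Take 18 from B
Take 31 from A
Take 42 from B
Take 48 from A
Take 72 from B
Take 85 from A

Merged: [3, 6, 18, 18, 31, 42, 48, 72, 85, 93]


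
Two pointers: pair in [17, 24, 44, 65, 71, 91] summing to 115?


lo=0(17)+hi=5(91)=108
lo=1(24)+hi=5(91)=115

Yes: 24+91=115


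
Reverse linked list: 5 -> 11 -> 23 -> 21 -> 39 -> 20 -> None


Step 1: curr=5, set curr.next=prev(None) | reversed so far: 5
Step 2: curr=11, set curr.next=prev(5) | reversed so far: 11 -> 5
Step 3: curr=23, set curr.next=prev(11) | reversed so far: 23 -> 11 -> 5
Step 4: curr=21, set curr.next=prev(23) | reversed so far: 21 -> 23 -> 11 -> 5
Step 5: curr=39, set curr.next=prev(21) | reversed so far: 39 -> 21 -> 23 -> 11 -> 5
Step 6: curr=20, set curr.next=prev(39) | reversed so far: 20 -> 39 -> 21 -> 23 -> 11 -> 5

20 -> 39 -> 21 -> 23 -> 11 -> 5 -> None


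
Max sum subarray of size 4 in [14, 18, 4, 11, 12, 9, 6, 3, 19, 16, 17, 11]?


[0:4]: 47
[1:5]: 45
[2:6]: 36
[3:7]: 38
[4:8]: 30
[5:9]: 37
[6:10]: 44
[7:11]: 55
[8:12]: 63

Max: 63 at [8:12]


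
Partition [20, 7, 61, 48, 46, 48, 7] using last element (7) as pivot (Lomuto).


Pivot: 7
  7 <= 7: swap -> [7, 20, 61, 48, 46, 48, 7]
Place pivot at 1: [7, 7, 61, 48, 46, 48, 20]

Partitioned: [7, 7, 61, 48, 46, 48, 20]


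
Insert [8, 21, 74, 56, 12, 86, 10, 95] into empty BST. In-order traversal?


Insert 8: root
Insert 21: R from 8
Insert 74: R from 8 -> R from 21
Insert 56: R from 8 -> R from 21 -> L from 74
Insert 12: R from 8 -> L from 21
Insert 86: R from 8 -> R from 21 -> R from 74
Insert 10: R from 8 -> L from 21 -> L from 12
Insert 95: R from 8 -> R from 21 -> R from 74 -> R from 86

In-order: [8, 10, 12, 21, 56, 74, 86, 95]


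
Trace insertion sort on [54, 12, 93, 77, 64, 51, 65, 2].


Initial: [54, 12, 93, 77, 64, 51, 65, 2]
Insert 12: [12, 54, 93, 77, 64, 51, 65, 2]
Insert 93: [12, 54, 93, 77, 64, 51, 65, 2]
Insert 77: [12, 54, 77, 93, 64, 51, 65, 2]
Insert 64: [12, 54, 64, 77, 93, 51, 65, 2]
Insert 51: [12, 51, 54, 64, 77, 93, 65, 2]
Insert 65: [12, 51, 54, 64, 65, 77, 93, 2]
Insert 2: [2, 12, 51, 54, 64, 65, 77, 93]

Sorted: [2, 12, 51, 54, 64, 65, 77, 93]


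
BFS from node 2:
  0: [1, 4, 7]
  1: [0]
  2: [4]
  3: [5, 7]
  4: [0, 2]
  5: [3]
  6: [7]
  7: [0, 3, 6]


Visit 2, enqueue [4]
Visit 4, enqueue [0]
Visit 0, enqueue [1, 7]
Visit 1, enqueue []
Visit 7, enqueue [3, 6]
Visit 3, enqueue [5]
Visit 6, enqueue []
Visit 5, enqueue []

BFS order: [2, 4, 0, 1, 7, 3, 6, 5]


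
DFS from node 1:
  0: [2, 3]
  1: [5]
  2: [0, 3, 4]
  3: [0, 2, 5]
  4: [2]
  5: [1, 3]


Visit 1, push [5]
Visit 5, push [3]
Visit 3, push [2, 0]
Visit 0, push [2]
Visit 2, push [4]
Visit 4, push []

DFS order: [1, 5, 3, 0, 2, 4]


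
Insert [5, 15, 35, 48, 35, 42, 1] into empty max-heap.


Insert 5: [5]
Insert 15: [15, 5]
Insert 35: [35, 5, 15]
Insert 48: [48, 35, 15, 5]
Insert 35: [48, 35, 15, 5, 35]
Insert 42: [48, 35, 42, 5, 35, 15]
Insert 1: [48, 35, 42, 5, 35, 15, 1]

Final heap: [48, 35, 42, 5, 35, 15, 1]


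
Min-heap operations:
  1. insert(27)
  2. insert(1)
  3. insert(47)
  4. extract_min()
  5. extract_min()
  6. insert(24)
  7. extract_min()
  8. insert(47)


insert(27) -> [27]
insert(1) -> [1, 27]
insert(47) -> [1, 27, 47]
extract_min()->1, [27, 47]
extract_min()->27, [47]
insert(24) -> [24, 47]
extract_min()->24, [47]
insert(47) -> [47, 47]

Final heap: [47, 47]


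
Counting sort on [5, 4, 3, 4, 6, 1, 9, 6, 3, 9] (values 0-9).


Input: [5, 4, 3, 4, 6, 1, 9, 6, 3, 9]
Counts: [0, 1, 0, 2, 2, 1, 2, 0, 0, 2]

Sorted: [1, 3, 3, 4, 4, 5, 6, 6, 9, 9]


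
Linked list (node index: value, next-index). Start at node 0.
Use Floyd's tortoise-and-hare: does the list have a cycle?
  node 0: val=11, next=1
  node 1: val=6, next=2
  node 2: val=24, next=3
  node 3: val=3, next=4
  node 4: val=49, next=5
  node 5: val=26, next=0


Floyd's tortoise (slow, +1) and hare (fast, +2):
  init: slow=0, fast=0
  step 1: slow=1, fast=2
  step 2: slow=2, fast=4
  step 3: slow=3, fast=0
  step 4: slow=4, fast=2
  step 5: slow=5, fast=4
  step 6: slow=0, fast=0
  slow == fast at node 0: cycle detected

Cycle: yes


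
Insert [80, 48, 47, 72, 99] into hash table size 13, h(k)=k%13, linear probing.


Insert 80: h=2 -> slot 2
Insert 48: h=9 -> slot 9
Insert 47: h=8 -> slot 8
Insert 72: h=7 -> slot 7
Insert 99: h=8, 2 probes -> slot 10

Table: [None, None, 80, None, None, None, None, 72, 47, 48, 99, None, None]


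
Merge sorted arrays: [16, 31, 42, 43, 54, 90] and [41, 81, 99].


Take 16 from A
Take 31 from A
Take 41 from B
Take 42 from A
Take 43 from A
Take 54 from A
Take 81 from B
Take 90 from A

Merged: [16, 31, 41, 42, 43, 54, 81, 90, 99]


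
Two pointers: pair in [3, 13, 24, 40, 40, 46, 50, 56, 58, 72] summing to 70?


lo=0(3)+hi=9(72)=75
lo=0(3)+hi=8(58)=61
lo=1(13)+hi=8(58)=71
lo=1(13)+hi=7(56)=69
lo=2(24)+hi=7(56)=80
lo=2(24)+hi=6(50)=74
lo=2(24)+hi=5(46)=70

Yes: 24+46=70


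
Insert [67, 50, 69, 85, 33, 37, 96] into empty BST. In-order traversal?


Insert 67: root
Insert 50: L from 67
Insert 69: R from 67
Insert 85: R from 67 -> R from 69
Insert 33: L from 67 -> L from 50
Insert 37: L from 67 -> L from 50 -> R from 33
Insert 96: R from 67 -> R from 69 -> R from 85

In-order: [33, 37, 50, 67, 69, 85, 96]


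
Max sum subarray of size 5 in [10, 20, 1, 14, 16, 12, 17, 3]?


[0:5]: 61
[1:6]: 63
[2:7]: 60
[3:8]: 62

Max: 63 at [1:6]


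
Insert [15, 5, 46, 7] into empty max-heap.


Insert 15: [15]
Insert 5: [15, 5]
Insert 46: [46, 5, 15]
Insert 7: [46, 7, 15, 5]

Final heap: [46, 7, 15, 5]


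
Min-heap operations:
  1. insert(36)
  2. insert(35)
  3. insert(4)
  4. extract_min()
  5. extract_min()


insert(36) -> [36]
insert(35) -> [35, 36]
insert(4) -> [4, 36, 35]
extract_min()->4, [35, 36]
extract_min()->35, [36]

Final heap: [36]


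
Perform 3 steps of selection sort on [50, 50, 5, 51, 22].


Initial: [50, 50, 5, 51, 22]
Step 1: min=5 at 2
  Swap: [5, 50, 50, 51, 22]
Step 2: min=22 at 4
  Swap: [5, 22, 50, 51, 50]
Step 3: min=50 at 2
  Swap: [5, 22, 50, 51, 50]

After 3 steps: [5, 22, 50, 51, 50]


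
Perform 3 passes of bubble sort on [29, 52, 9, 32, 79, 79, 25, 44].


Initial: [29, 52, 9, 32, 79, 79, 25, 44]
Pass 1: [29, 9, 32, 52, 79, 25, 44, 79] (4 swaps)
Pass 2: [9, 29, 32, 52, 25, 44, 79, 79] (3 swaps)
Pass 3: [9, 29, 32, 25, 44, 52, 79, 79] (2 swaps)

After 3 passes: [9, 29, 32, 25, 44, 52, 79, 79]


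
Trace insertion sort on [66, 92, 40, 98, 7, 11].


Initial: [66, 92, 40, 98, 7, 11]
Insert 92: [66, 92, 40, 98, 7, 11]
Insert 40: [40, 66, 92, 98, 7, 11]
Insert 98: [40, 66, 92, 98, 7, 11]
Insert 7: [7, 40, 66, 92, 98, 11]
Insert 11: [7, 11, 40, 66, 92, 98]

Sorted: [7, 11, 40, 66, 92, 98]


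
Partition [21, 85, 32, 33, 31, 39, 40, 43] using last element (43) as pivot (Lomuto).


Pivot: 43
  21 <= 43: advance i (no swap)
  32 <= 43: swap -> [21, 32, 85, 33, 31, 39, 40, 43]
  33 <= 43: swap -> [21, 32, 33, 85, 31, 39, 40, 43]
  31 <= 43: swap -> [21, 32, 33, 31, 85, 39, 40, 43]
  39 <= 43: swap -> [21, 32, 33, 31, 39, 85, 40, 43]
  40 <= 43: swap -> [21, 32, 33, 31, 39, 40, 85, 43]
Place pivot at 6: [21, 32, 33, 31, 39, 40, 43, 85]

Partitioned: [21, 32, 33, 31, 39, 40, 43, 85]


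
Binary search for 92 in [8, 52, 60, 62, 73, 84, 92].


Step 1: lo=0, hi=6, mid=3, val=62
Step 2: lo=4, hi=6, mid=5, val=84
Step 3: lo=6, hi=6, mid=6, val=92

Found at index 6


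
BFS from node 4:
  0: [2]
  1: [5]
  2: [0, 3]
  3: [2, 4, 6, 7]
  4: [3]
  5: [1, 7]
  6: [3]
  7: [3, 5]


Visit 4, enqueue [3]
Visit 3, enqueue [2, 6, 7]
Visit 2, enqueue [0]
Visit 6, enqueue []
Visit 7, enqueue [5]
Visit 0, enqueue []
Visit 5, enqueue [1]
Visit 1, enqueue []

BFS order: [4, 3, 2, 6, 7, 0, 5, 1]


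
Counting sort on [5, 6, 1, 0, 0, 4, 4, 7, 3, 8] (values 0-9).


Input: [5, 6, 1, 0, 0, 4, 4, 7, 3, 8]
Counts: [2, 1, 0, 1, 2, 1, 1, 1, 1, 0]

Sorted: [0, 0, 1, 3, 4, 4, 5, 6, 7, 8]


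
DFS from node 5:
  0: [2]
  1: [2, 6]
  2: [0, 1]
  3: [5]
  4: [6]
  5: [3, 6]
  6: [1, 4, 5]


Visit 5, push [6, 3]
Visit 3, push []
Visit 6, push [4, 1]
Visit 1, push [2]
Visit 2, push [0]
Visit 0, push []
Visit 4, push []

DFS order: [5, 3, 6, 1, 2, 0, 4]


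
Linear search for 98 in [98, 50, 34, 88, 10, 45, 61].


i=0: 98==98 found!

Found at 0, 1 comps


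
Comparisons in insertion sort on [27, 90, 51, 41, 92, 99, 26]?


Algorithm: insertion sort
Input: [27, 90, 51, 41, 92, 99, 26]
Sorted: [26, 27, 41, 51, 90, 92, 99]

14


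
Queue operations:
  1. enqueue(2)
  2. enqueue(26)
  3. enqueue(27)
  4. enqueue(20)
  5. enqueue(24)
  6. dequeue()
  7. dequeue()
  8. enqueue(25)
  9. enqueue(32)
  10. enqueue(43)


enqueue(2) -> [2]
enqueue(26) -> [2, 26]
enqueue(27) -> [2, 26, 27]
enqueue(20) -> [2, 26, 27, 20]
enqueue(24) -> [2, 26, 27, 20, 24]
dequeue()->2, [26, 27, 20, 24]
dequeue()->26, [27, 20, 24]
enqueue(25) -> [27, 20, 24, 25]
enqueue(32) -> [27, 20, 24, 25, 32]
enqueue(43) -> [27, 20, 24, 25, 32, 43]

Final queue: [27, 20, 24, 25, 32, 43]


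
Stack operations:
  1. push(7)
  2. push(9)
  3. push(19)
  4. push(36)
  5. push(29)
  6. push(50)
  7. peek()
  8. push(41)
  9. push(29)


push(7) -> [7]
push(9) -> [7, 9]
push(19) -> [7, 9, 19]
push(36) -> [7, 9, 19, 36]
push(29) -> [7, 9, 19, 36, 29]
push(50) -> [7, 9, 19, 36, 29, 50]
peek()->50
push(41) -> [7, 9, 19, 36, 29, 50, 41]
push(29) -> [7, 9, 19, 36, 29, 50, 41, 29]

Final stack: [7, 9, 19, 36, 29, 50, 41, 29]


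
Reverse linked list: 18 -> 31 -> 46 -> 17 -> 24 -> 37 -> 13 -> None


Step 1: curr=18, set curr.next=prev(None) | reversed so far: 18
Step 2: curr=31, set curr.next=prev(18) | reversed so far: 31 -> 18
Step 3: curr=46, set curr.next=prev(31) | reversed so far: 46 -> 31 -> 18
Step 4: curr=17, set curr.next=prev(46) | reversed so far: 17 -> 46 -> 31 -> 18
Step 5: curr=24, set curr.next=prev(17) | reversed so far: 24 -> 17 -> 46 -> 31 -> 18
Step 6: curr=37, set curr.next=prev(24) | reversed so far: 37 -> 24 -> 17 -> 46 -> 31 -> 18
Step 7: curr=13, set curr.next=prev(37) | reversed so far: 13 -> 37 -> 24 -> 17 -> 46 -> 31 -> 18

13 -> 37 -> 24 -> 17 -> 46 -> 31 -> 18 -> None


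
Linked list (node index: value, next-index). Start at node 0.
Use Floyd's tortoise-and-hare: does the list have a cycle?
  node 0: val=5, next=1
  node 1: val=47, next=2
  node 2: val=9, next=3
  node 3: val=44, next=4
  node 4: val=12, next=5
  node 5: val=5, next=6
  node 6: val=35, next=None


Floyd's tortoise (slow, +1) and hare (fast, +2):
  init: slow=0, fast=0
  step 1: slow=1, fast=2
  step 2: slow=2, fast=4
  step 3: slow=3, fast=6
  step 4: fast -> None, no cycle

Cycle: no


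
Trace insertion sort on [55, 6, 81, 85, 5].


Initial: [55, 6, 81, 85, 5]
Insert 6: [6, 55, 81, 85, 5]
Insert 81: [6, 55, 81, 85, 5]
Insert 85: [6, 55, 81, 85, 5]
Insert 5: [5, 6, 55, 81, 85]

Sorted: [5, 6, 55, 81, 85]


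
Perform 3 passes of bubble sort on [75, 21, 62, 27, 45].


Initial: [75, 21, 62, 27, 45]
Pass 1: [21, 62, 27, 45, 75] (4 swaps)
Pass 2: [21, 27, 45, 62, 75] (2 swaps)
Pass 3: [21, 27, 45, 62, 75] (0 swaps)

After 3 passes: [21, 27, 45, 62, 75]


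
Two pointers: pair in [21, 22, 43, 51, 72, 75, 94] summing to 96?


lo=0(21)+hi=6(94)=115
lo=0(21)+hi=5(75)=96

Yes: 21+75=96


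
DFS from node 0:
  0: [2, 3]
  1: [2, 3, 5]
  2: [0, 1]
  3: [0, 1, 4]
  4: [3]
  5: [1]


Visit 0, push [3, 2]
Visit 2, push [1]
Visit 1, push [5, 3]
Visit 3, push [4]
Visit 4, push []
Visit 5, push []

DFS order: [0, 2, 1, 3, 4, 5]


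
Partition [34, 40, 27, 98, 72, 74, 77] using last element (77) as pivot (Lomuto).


Pivot: 77
  34 <= 77: advance i (no swap)
  40 <= 77: advance i (no swap)
  27 <= 77: advance i (no swap)
  72 <= 77: swap -> [34, 40, 27, 72, 98, 74, 77]
  74 <= 77: swap -> [34, 40, 27, 72, 74, 98, 77]
Place pivot at 5: [34, 40, 27, 72, 74, 77, 98]

Partitioned: [34, 40, 27, 72, 74, 77, 98]


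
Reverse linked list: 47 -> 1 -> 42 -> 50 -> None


Step 1: curr=47, set curr.next=prev(None) | reversed so far: 47
Step 2: curr=1, set curr.next=prev(47) | reversed so far: 1 -> 47
Step 3: curr=42, set curr.next=prev(1) | reversed so far: 42 -> 1 -> 47
Step 4: curr=50, set curr.next=prev(42) | reversed so far: 50 -> 42 -> 1 -> 47

50 -> 42 -> 1 -> 47 -> None


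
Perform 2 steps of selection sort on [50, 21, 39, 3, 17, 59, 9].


Initial: [50, 21, 39, 3, 17, 59, 9]
Step 1: min=3 at 3
  Swap: [3, 21, 39, 50, 17, 59, 9]
Step 2: min=9 at 6
  Swap: [3, 9, 39, 50, 17, 59, 21]

After 2 steps: [3, 9, 39, 50, 17, 59, 21]


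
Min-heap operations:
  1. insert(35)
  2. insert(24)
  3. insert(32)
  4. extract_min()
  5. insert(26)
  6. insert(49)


insert(35) -> [35]
insert(24) -> [24, 35]
insert(32) -> [24, 35, 32]
extract_min()->24, [32, 35]
insert(26) -> [26, 35, 32]
insert(49) -> [26, 35, 32, 49]

Final heap: [26, 35, 32, 49]


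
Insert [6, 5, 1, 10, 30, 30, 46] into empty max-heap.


Insert 6: [6]
Insert 5: [6, 5]
Insert 1: [6, 5, 1]
Insert 10: [10, 6, 1, 5]
Insert 30: [30, 10, 1, 5, 6]
Insert 30: [30, 10, 30, 5, 6, 1]
Insert 46: [46, 10, 30, 5, 6, 1, 30]

Final heap: [46, 10, 30, 5, 6, 1, 30]


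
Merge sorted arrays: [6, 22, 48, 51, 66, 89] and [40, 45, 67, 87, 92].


Take 6 from A
Take 22 from A
Take 40 from B
Take 45 from B
Take 48 from A
Take 51 from A
Take 66 from A
Take 67 from B
Take 87 from B
Take 89 from A

Merged: [6, 22, 40, 45, 48, 51, 66, 67, 87, 89, 92]


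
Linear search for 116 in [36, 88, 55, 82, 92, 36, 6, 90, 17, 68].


i=0: 36!=116
i=1: 88!=116
i=2: 55!=116
i=3: 82!=116
i=4: 92!=116
i=5: 36!=116
i=6: 6!=116
i=7: 90!=116
i=8: 17!=116
i=9: 68!=116

Not found, 10 comps


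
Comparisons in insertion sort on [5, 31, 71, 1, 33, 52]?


Algorithm: insertion sort
Input: [5, 31, 71, 1, 33, 52]
Sorted: [1, 5, 31, 33, 52, 71]

9


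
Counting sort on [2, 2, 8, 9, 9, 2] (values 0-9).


Input: [2, 2, 8, 9, 9, 2]
Counts: [0, 0, 3, 0, 0, 0, 0, 0, 1, 2]

Sorted: [2, 2, 2, 8, 9, 9]


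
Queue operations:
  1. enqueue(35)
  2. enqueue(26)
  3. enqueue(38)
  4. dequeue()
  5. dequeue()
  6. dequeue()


enqueue(35) -> [35]
enqueue(26) -> [35, 26]
enqueue(38) -> [35, 26, 38]
dequeue()->35, [26, 38]
dequeue()->26, [38]
dequeue()->38, []

Final queue: []


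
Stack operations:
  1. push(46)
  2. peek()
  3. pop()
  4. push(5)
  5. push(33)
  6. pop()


push(46) -> [46]
peek()->46
pop()->46, []
push(5) -> [5]
push(33) -> [5, 33]
pop()->33, [5]

Final stack: [5]


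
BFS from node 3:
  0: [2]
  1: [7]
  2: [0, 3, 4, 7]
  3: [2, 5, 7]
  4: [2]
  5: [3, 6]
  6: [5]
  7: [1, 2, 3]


Visit 3, enqueue [2, 5, 7]
Visit 2, enqueue [0, 4]
Visit 5, enqueue [6]
Visit 7, enqueue [1]
Visit 0, enqueue []
Visit 4, enqueue []
Visit 6, enqueue []
Visit 1, enqueue []

BFS order: [3, 2, 5, 7, 0, 4, 6, 1]


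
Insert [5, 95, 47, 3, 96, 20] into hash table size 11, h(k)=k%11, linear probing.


Insert 5: h=5 -> slot 5
Insert 95: h=7 -> slot 7
Insert 47: h=3 -> slot 3
Insert 3: h=3, 1 probes -> slot 4
Insert 96: h=8 -> slot 8
Insert 20: h=9 -> slot 9

Table: [None, None, None, 47, 3, 5, None, 95, 96, 20, None]


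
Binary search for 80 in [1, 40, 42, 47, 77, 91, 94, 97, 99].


Step 1: lo=0, hi=8, mid=4, val=77
Step 2: lo=5, hi=8, mid=6, val=94
Step 3: lo=5, hi=5, mid=5, val=91

Not found


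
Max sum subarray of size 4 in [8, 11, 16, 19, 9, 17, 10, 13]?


[0:4]: 54
[1:5]: 55
[2:6]: 61
[3:7]: 55
[4:8]: 49

Max: 61 at [2:6]


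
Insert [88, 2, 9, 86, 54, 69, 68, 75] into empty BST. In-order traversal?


Insert 88: root
Insert 2: L from 88
Insert 9: L from 88 -> R from 2
Insert 86: L from 88 -> R from 2 -> R from 9
Insert 54: L from 88 -> R from 2 -> R from 9 -> L from 86
Insert 69: L from 88 -> R from 2 -> R from 9 -> L from 86 -> R from 54
Insert 68: L from 88 -> R from 2 -> R from 9 -> L from 86 -> R from 54 -> L from 69
Insert 75: L from 88 -> R from 2 -> R from 9 -> L from 86 -> R from 54 -> R from 69

In-order: [2, 9, 54, 68, 69, 75, 86, 88]


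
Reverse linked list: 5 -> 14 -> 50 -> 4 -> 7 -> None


Step 1: curr=5, set curr.next=prev(None) | reversed so far: 5
Step 2: curr=14, set curr.next=prev(5) | reversed so far: 14 -> 5
Step 3: curr=50, set curr.next=prev(14) | reversed so far: 50 -> 14 -> 5
Step 4: curr=4, set curr.next=prev(50) | reversed so far: 4 -> 50 -> 14 -> 5
Step 5: curr=7, set curr.next=prev(4) | reversed so far: 7 -> 4 -> 50 -> 14 -> 5

7 -> 4 -> 50 -> 14 -> 5 -> None


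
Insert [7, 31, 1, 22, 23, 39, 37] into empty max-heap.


Insert 7: [7]
Insert 31: [31, 7]
Insert 1: [31, 7, 1]
Insert 22: [31, 22, 1, 7]
Insert 23: [31, 23, 1, 7, 22]
Insert 39: [39, 23, 31, 7, 22, 1]
Insert 37: [39, 23, 37, 7, 22, 1, 31]

Final heap: [39, 23, 37, 7, 22, 1, 31]


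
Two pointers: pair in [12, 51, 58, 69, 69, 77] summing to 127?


lo=0(12)+hi=5(77)=89
lo=1(51)+hi=5(77)=128
lo=1(51)+hi=4(69)=120
lo=2(58)+hi=4(69)=127

Yes: 58+69=127


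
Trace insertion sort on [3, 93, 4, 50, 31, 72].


Initial: [3, 93, 4, 50, 31, 72]
Insert 93: [3, 93, 4, 50, 31, 72]
Insert 4: [3, 4, 93, 50, 31, 72]
Insert 50: [3, 4, 50, 93, 31, 72]
Insert 31: [3, 4, 31, 50, 93, 72]
Insert 72: [3, 4, 31, 50, 72, 93]

Sorted: [3, 4, 31, 50, 72, 93]


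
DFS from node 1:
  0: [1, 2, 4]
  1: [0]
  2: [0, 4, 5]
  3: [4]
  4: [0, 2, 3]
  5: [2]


Visit 1, push [0]
Visit 0, push [4, 2]
Visit 2, push [5, 4]
Visit 4, push [3]
Visit 3, push []
Visit 5, push []

DFS order: [1, 0, 2, 4, 3, 5]


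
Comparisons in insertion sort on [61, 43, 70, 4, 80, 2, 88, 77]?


Algorithm: insertion sort
Input: [61, 43, 70, 4, 80, 2, 88, 77]
Sorted: [2, 4, 43, 61, 70, 77, 80, 88]

15


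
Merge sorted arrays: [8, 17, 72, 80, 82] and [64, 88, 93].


Take 8 from A
Take 17 from A
Take 64 from B
Take 72 from A
Take 80 from A
Take 82 from A

Merged: [8, 17, 64, 72, 80, 82, 88, 93]


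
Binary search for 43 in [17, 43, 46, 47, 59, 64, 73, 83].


Step 1: lo=0, hi=7, mid=3, val=47
Step 2: lo=0, hi=2, mid=1, val=43

Found at index 1


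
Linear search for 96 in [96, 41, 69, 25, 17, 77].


i=0: 96==96 found!

Found at 0, 1 comps


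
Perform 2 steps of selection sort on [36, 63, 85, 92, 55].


Initial: [36, 63, 85, 92, 55]
Step 1: min=36 at 0
  Swap: [36, 63, 85, 92, 55]
Step 2: min=55 at 4
  Swap: [36, 55, 85, 92, 63]

After 2 steps: [36, 55, 85, 92, 63]


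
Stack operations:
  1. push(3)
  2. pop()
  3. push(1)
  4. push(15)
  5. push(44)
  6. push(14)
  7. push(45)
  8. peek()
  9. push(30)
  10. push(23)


push(3) -> [3]
pop()->3, []
push(1) -> [1]
push(15) -> [1, 15]
push(44) -> [1, 15, 44]
push(14) -> [1, 15, 44, 14]
push(45) -> [1, 15, 44, 14, 45]
peek()->45
push(30) -> [1, 15, 44, 14, 45, 30]
push(23) -> [1, 15, 44, 14, 45, 30, 23]

Final stack: [1, 15, 44, 14, 45, 30, 23]


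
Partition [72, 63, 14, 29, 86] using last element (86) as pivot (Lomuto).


Pivot: 86
  72 <= 86: advance i (no swap)
  63 <= 86: advance i (no swap)
  14 <= 86: advance i (no swap)
  29 <= 86: advance i (no swap)
Place pivot at 4: [72, 63, 14, 29, 86]

Partitioned: [72, 63, 14, 29, 86]


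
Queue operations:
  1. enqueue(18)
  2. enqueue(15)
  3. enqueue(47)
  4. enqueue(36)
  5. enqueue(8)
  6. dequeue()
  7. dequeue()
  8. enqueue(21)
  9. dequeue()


enqueue(18) -> [18]
enqueue(15) -> [18, 15]
enqueue(47) -> [18, 15, 47]
enqueue(36) -> [18, 15, 47, 36]
enqueue(8) -> [18, 15, 47, 36, 8]
dequeue()->18, [15, 47, 36, 8]
dequeue()->15, [47, 36, 8]
enqueue(21) -> [47, 36, 8, 21]
dequeue()->47, [36, 8, 21]

Final queue: [36, 8, 21]


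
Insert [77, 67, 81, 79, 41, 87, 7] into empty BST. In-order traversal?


Insert 77: root
Insert 67: L from 77
Insert 81: R from 77
Insert 79: R from 77 -> L from 81
Insert 41: L from 77 -> L from 67
Insert 87: R from 77 -> R from 81
Insert 7: L from 77 -> L from 67 -> L from 41

In-order: [7, 41, 67, 77, 79, 81, 87]


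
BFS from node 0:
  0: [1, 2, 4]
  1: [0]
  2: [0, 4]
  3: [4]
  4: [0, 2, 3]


Visit 0, enqueue [1, 2, 4]
Visit 1, enqueue []
Visit 2, enqueue []
Visit 4, enqueue [3]
Visit 3, enqueue []

BFS order: [0, 1, 2, 4, 3]


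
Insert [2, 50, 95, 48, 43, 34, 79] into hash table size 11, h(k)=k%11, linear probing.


Insert 2: h=2 -> slot 2
Insert 50: h=6 -> slot 6
Insert 95: h=7 -> slot 7
Insert 48: h=4 -> slot 4
Insert 43: h=10 -> slot 10
Insert 34: h=1 -> slot 1
Insert 79: h=2, 1 probes -> slot 3

Table: [None, 34, 2, 79, 48, None, 50, 95, None, None, 43]


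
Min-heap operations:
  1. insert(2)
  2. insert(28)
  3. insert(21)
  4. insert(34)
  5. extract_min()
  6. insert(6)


insert(2) -> [2]
insert(28) -> [2, 28]
insert(21) -> [2, 28, 21]
insert(34) -> [2, 28, 21, 34]
extract_min()->2, [21, 28, 34]
insert(6) -> [6, 21, 34, 28]

Final heap: [6, 21, 34, 28]


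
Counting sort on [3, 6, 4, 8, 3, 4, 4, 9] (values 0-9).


Input: [3, 6, 4, 8, 3, 4, 4, 9]
Counts: [0, 0, 0, 2, 3, 0, 1, 0, 1, 1]

Sorted: [3, 3, 4, 4, 4, 6, 8, 9]


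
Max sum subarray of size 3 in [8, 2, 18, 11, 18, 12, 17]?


[0:3]: 28
[1:4]: 31
[2:5]: 47
[3:6]: 41
[4:7]: 47

Max: 47 at [2:5]


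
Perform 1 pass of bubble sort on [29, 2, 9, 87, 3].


Initial: [29, 2, 9, 87, 3]
Pass 1: [2, 9, 29, 3, 87] (3 swaps)

After 1 pass: [2, 9, 29, 3, 87]


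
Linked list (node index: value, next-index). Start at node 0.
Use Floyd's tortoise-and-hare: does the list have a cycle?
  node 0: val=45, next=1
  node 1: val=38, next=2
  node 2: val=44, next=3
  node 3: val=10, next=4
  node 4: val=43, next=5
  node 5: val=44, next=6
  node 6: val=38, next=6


Floyd's tortoise (slow, +1) and hare (fast, +2):
  init: slow=0, fast=0
  step 1: slow=1, fast=2
  step 2: slow=2, fast=4
  step 3: slow=3, fast=6
  step 4: slow=4, fast=6
  step 5: slow=5, fast=6
  step 6: slow=6, fast=6
  slow == fast at node 6: cycle detected

Cycle: yes


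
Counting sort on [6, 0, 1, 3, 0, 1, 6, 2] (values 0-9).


Input: [6, 0, 1, 3, 0, 1, 6, 2]
Counts: [2, 2, 1, 1, 0, 0, 2, 0, 0, 0]

Sorted: [0, 0, 1, 1, 2, 3, 6, 6]


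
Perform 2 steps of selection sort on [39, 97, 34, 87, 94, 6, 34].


Initial: [39, 97, 34, 87, 94, 6, 34]
Step 1: min=6 at 5
  Swap: [6, 97, 34, 87, 94, 39, 34]
Step 2: min=34 at 2
  Swap: [6, 34, 97, 87, 94, 39, 34]

After 2 steps: [6, 34, 97, 87, 94, 39, 34]


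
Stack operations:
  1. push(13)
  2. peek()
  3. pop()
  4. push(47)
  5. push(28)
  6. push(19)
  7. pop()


push(13) -> [13]
peek()->13
pop()->13, []
push(47) -> [47]
push(28) -> [47, 28]
push(19) -> [47, 28, 19]
pop()->19, [47, 28]

Final stack: [47, 28]


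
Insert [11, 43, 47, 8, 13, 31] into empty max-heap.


Insert 11: [11]
Insert 43: [43, 11]
Insert 47: [47, 11, 43]
Insert 8: [47, 11, 43, 8]
Insert 13: [47, 13, 43, 8, 11]
Insert 31: [47, 13, 43, 8, 11, 31]

Final heap: [47, 13, 43, 8, 11, 31]


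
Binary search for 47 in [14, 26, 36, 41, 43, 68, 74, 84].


Step 1: lo=0, hi=7, mid=3, val=41
Step 2: lo=4, hi=7, mid=5, val=68
Step 3: lo=4, hi=4, mid=4, val=43

Not found


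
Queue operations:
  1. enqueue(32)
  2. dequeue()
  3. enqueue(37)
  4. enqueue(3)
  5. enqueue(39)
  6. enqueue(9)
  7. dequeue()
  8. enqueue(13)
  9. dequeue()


enqueue(32) -> [32]
dequeue()->32, []
enqueue(37) -> [37]
enqueue(3) -> [37, 3]
enqueue(39) -> [37, 3, 39]
enqueue(9) -> [37, 3, 39, 9]
dequeue()->37, [3, 39, 9]
enqueue(13) -> [3, 39, 9, 13]
dequeue()->3, [39, 9, 13]

Final queue: [39, 9, 13]


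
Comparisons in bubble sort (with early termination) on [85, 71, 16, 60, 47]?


Algorithm: bubble sort (with early termination)
Input: [85, 71, 16, 60, 47]
Sorted: [16, 47, 60, 71, 85]

10


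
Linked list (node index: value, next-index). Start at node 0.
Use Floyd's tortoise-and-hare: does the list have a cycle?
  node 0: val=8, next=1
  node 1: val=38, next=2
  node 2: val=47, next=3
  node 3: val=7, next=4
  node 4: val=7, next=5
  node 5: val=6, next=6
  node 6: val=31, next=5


Floyd's tortoise (slow, +1) and hare (fast, +2):
  init: slow=0, fast=0
  step 1: slow=1, fast=2
  step 2: slow=2, fast=4
  step 3: slow=3, fast=6
  step 4: slow=4, fast=6
  step 5: slow=5, fast=6
  step 6: slow=6, fast=6
  slow == fast at node 6: cycle detected

Cycle: yes


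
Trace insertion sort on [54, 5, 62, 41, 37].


Initial: [54, 5, 62, 41, 37]
Insert 5: [5, 54, 62, 41, 37]
Insert 62: [5, 54, 62, 41, 37]
Insert 41: [5, 41, 54, 62, 37]
Insert 37: [5, 37, 41, 54, 62]

Sorted: [5, 37, 41, 54, 62]


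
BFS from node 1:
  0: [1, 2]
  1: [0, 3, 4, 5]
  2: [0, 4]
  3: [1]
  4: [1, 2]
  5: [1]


Visit 1, enqueue [0, 3, 4, 5]
Visit 0, enqueue [2]
Visit 3, enqueue []
Visit 4, enqueue []
Visit 5, enqueue []
Visit 2, enqueue []

BFS order: [1, 0, 3, 4, 5, 2]


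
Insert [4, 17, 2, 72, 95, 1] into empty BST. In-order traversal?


Insert 4: root
Insert 17: R from 4
Insert 2: L from 4
Insert 72: R from 4 -> R from 17
Insert 95: R from 4 -> R from 17 -> R from 72
Insert 1: L from 4 -> L from 2

In-order: [1, 2, 4, 17, 72, 95]


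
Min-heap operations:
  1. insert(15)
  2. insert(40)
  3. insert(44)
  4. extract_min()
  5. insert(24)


insert(15) -> [15]
insert(40) -> [15, 40]
insert(44) -> [15, 40, 44]
extract_min()->15, [40, 44]
insert(24) -> [24, 44, 40]

Final heap: [24, 44, 40]


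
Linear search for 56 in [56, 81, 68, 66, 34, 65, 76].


i=0: 56==56 found!

Found at 0, 1 comps


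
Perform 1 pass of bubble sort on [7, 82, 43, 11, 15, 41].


Initial: [7, 82, 43, 11, 15, 41]
Pass 1: [7, 43, 11, 15, 41, 82] (4 swaps)

After 1 pass: [7, 43, 11, 15, 41, 82]


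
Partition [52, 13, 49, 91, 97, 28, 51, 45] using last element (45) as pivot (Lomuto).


Pivot: 45
  13 <= 45: swap -> [13, 52, 49, 91, 97, 28, 51, 45]
  28 <= 45: swap -> [13, 28, 49, 91, 97, 52, 51, 45]
Place pivot at 2: [13, 28, 45, 91, 97, 52, 51, 49]

Partitioned: [13, 28, 45, 91, 97, 52, 51, 49]


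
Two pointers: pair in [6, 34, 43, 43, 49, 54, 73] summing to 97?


lo=0(6)+hi=6(73)=79
lo=1(34)+hi=6(73)=107
lo=1(34)+hi=5(54)=88
lo=2(43)+hi=5(54)=97

Yes: 43+54=97


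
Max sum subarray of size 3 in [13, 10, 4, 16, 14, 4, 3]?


[0:3]: 27
[1:4]: 30
[2:5]: 34
[3:6]: 34
[4:7]: 21

Max: 34 at [2:5]


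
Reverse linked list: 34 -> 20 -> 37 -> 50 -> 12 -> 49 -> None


Step 1: curr=34, set curr.next=prev(None) | reversed so far: 34
Step 2: curr=20, set curr.next=prev(34) | reversed so far: 20 -> 34
Step 3: curr=37, set curr.next=prev(20) | reversed so far: 37 -> 20 -> 34
Step 4: curr=50, set curr.next=prev(37) | reversed so far: 50 -> 37 -> 20 -> 34
Step 5: curr=12, set curr.next=prev(50) | reversed so far: 12 -> 50 -> 37 -> 20 -> 34
Step 6: curr=49, set curr.next=prev(12) | reversed so far: 49 -> 12 -> 50 -> 37 -> 20 -> 34

49 -> 12 -> 50 -> 37 -> 20 -> 34 -> None


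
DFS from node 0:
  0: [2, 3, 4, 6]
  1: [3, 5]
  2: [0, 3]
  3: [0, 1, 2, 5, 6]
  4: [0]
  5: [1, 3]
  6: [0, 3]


Visit 0, push [6, 4, 3, 2]
Visit 2, push [3]
Visit 3, push [6, 5, 1]
Visit 1, push [5]
Visit 5, push []
Visit 6, push []
Visit 4, push []

DFS order: [0, 2, 3, 1, 5, 6, 4]


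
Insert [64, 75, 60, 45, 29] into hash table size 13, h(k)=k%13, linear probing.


Insert 64: h=12 -> slot 12
Insert 75: h=10 -> slot 10
Insert 60: h=8 -> slot 8
Insert 45: h=6 -> slot 6
Insert 29: h=3 -> slot 3

Table: [None, None, None, 29, None, None, 45, None, 60, None, 75, None, 64]


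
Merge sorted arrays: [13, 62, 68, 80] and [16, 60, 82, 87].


Take 13 from A
Take 16 from B
Take 60 from B
Take 62 from A
Take 68 from A
Take 80 from A

Merged: [13, 16, 60, 62, 68, 80, 82, 87]


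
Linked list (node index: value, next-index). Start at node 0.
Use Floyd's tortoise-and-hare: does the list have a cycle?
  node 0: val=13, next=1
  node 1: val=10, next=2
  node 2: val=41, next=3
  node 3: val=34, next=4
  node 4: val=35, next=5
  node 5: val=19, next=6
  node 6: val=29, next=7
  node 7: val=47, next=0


Floyd's tortoise (slow, +1) and hare (fast, +2):
  init: slow=0, fast=0
  step 1: slow=1, fast=2
  step 2: slow=2, fast=4
  step 3: slow=3, fast=6
  step 4: slow=4, fast=0
  step 5: slow=5, fast=2
  step 6: slow=6, fast=4
  step 7: slow=7, fast=6
  step 8: slow=0, fast=0
  slow == fast at node 0: cycle detected

Cycle: yes


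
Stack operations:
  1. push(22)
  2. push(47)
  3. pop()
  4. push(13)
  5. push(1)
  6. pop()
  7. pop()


push(22) -> [22]
push(47) -> [22, 47]
pop()->47, [22]
push(13) -> [22, 13]
push(1) -> [22, 13, 1]
pop()->1, [22, 13]
pop()->13, [22]

Final stack: [22]


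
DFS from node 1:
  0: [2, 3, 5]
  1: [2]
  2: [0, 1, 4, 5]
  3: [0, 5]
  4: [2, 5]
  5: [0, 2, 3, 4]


Visit 1, push [2]
Visit 2, push [5, 4, 0]
Visit 0, push [5, 3]
Visit 3, push [5]
Visit 5, push [4]
Visit 4, push []

DFS order: [1, 2, 0, 3, 5, 4]


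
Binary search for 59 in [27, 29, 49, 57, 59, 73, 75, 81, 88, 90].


Step 1: lo=0, hi=9, mid=4, val=59

Found at index 4


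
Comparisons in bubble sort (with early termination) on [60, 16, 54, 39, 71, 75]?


Algorithm: bubble sort (with early termination)
Input: [60, 16, 54, 39, 71, 75]
Sorted: [16, 39, 54, 60, 71, 75]

12


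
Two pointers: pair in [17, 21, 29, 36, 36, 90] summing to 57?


lo=0(17)+hi=5(90)=107
lo=0(17)+hi=4(36)=53
lo=1(21)+hi=4(36)=57

Yes: 21+36=57


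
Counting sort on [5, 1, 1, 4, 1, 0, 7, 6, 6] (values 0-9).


Input: [5, 1, 1, 4, 1, 0, 7, 6, 6]
Counts: [1, 3, 0, 0, 1, 1, 2, 1, 0, 0]

Sorted: [0, 1, 1, 1, 4, 5, 6, 6, 7]


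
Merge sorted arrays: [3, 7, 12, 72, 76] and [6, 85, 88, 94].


Take 3 from A
Take 6 from B
Take 7 from A
Take 12 from A
Take 72 from A
Take 76 from A

Merged: [3, 6, 7, 12, 72, 76, 85, 88, 94]


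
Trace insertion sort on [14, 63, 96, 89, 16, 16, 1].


Initial: [14, 63, 96, 89, 16, 16, 1]
Insert 63: [14, 63, 96, 89, 16, 16, 1]
Insert 96: [14, 63, 96, 89, 16, 16, 1]
Insert 89: [14, 63, 89, 96, 16, 16, 1]
Insert 16: [14, 16, 63, 89, 96, 16, 1]
Insert 16: [14, 16, 16, 63, 89, 96, 1]
Insert 1: [1, 14, 16, 16, 63, 89, 96]

Sorted: [1, 14, 16, 16, 63, 89, 96]


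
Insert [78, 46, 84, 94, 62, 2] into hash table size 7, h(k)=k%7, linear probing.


Insert 78: h=1 -> slot 1
Insert 46: h=4 -> slot 4
Insert 84: h=0 -> slot 0
Insert 94: h=3 -> slot 3
Insert 62: h=6 -> slot 6
Insert 2: h=2 -> slot 2

Table: [84, 78, 2, 94, 46, None, 62]


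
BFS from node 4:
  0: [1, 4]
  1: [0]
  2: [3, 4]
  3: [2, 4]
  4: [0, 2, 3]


Visit 4, enqueue [0, 2, 3]
Visit 0, enqueue [1]
Visit 2, enqueue []
Visit 3, enqueue []
Visit 1, enqueue []

BFS order: [4, 0, 2, 3, 1]


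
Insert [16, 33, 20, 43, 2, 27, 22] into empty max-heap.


Insert 16: [16]
Insert 33: [33, 16]
Insert 20: [33, 16, 20]
Insert 43: [43, 33, 20, 16]
Insert 2: [43, 33, 20, 16, 2]
Insert 27: [43, 33, 27, 16, 2, 20]
Insert 22: [43, 33, 27, 16, 2, 20, 22]

Final heap: [43, 33, 27, 16, 2, 20, 22]


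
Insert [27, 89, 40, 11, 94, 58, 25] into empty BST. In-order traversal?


Insert 27: root
Insert 89: R from 27
Insert 40: R from 27 -> L from 89
Insert 11: L from 27
Insert 94: R from 27 -> R from 89
Insert 58: R from 27 -> L from 89 -> R from 40
Insert 25: L from 27 -> R from 11

In-order: [11, 25, 27, 40, 58, 89, 94]


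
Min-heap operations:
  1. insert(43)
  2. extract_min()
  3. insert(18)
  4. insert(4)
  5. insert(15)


insert(43) -> [43]
extract_min()->43, []
insert(18) -> [18]
insert(4) -> [4, 18]
insert(15) -> [4, 18, 15]

Final heap: [4, 18, 15]


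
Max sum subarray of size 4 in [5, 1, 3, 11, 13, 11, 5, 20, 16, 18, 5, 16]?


[0:4]: 20
[1:5]: 28
[2:6]: 38
[3:7]: 40
[4:8]: 49
[5:9]: 52
[6:10]: 59
[7:11]: 59
[8:12]: 55

Max: 59 at [6:10]


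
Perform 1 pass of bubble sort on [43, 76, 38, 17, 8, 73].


Initial: [43, 76, 38, 17, 8, 73]
Pass 1: [43, 38, 17, 8, 73, 76] (4 swaps)

After 1 pass: [43, 38, 17, 8, 73, 76]


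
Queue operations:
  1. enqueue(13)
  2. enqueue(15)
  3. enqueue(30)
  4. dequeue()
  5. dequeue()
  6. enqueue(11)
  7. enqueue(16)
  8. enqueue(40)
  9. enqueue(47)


enqueue(13) -> [13]
enqueue(15) -> [13, 15]
enqueue(30) -> [13, 15, 30]
dequeue()->13, [15, 30]
dequeue()->15, [30]
enqueue(11) -> [30, 11]
enqueue(16) -> [30, 11, 16]
enqueue(40) -> [30, 11, 16, 40]
enqueue(47) -> [30, 11, 16, 40, 47]

Final queue: [30, 11, 16, 40, 47]


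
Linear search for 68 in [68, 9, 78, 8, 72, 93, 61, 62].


i=0: 68==68 found!

Found at 0, 1 comps


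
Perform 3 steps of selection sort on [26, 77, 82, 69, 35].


Initial: [26, 77, 82, 69, 35]
Step 1: min=26 at 0
  Swap: [26, 77, 82, 69, 35]
Step 2: min=35 at 4
  Swap: [26, 35, 82, 69, 77]
Step 3: min=69 at 3
  Swap: [26, 35, 69, 82, 77]

After 3 steps: [26, 35, 69, 82, 77]


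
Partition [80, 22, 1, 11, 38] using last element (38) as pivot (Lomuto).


Pivot: 38
  22 <= 38: swap -> [22, 80, 1, 11, 38]
  1 <= 38: swap -> [22, 1, 80, 11, 38]
  11 <= 38: swap -> [22, 1, 11, 80, 38]
Place pivot at 3: [22, 1, 11, 38, 80]

Partitioned: [22, 1, 11, 38, 80]


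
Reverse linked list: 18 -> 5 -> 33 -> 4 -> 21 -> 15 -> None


Step 1: curr=18, set curr.next=prev(None) | reversed so far: 18
Step 2: curr=5, set curr.next=prev(18) | reversed so far: 5 -> 18
Step 3: curr=33, set curr.next=prev(5) | reversed so far: 33 -> 5 -> 18
Step 4: curr=4, set curr.next=prev(33) | reversed so far: 4 -> 33 -> 5 -> 18
Step 5: curr=21, set curr.next=prev(4) | reversed so far: 21 -> 4 -> 33 -> 5 -> 18
Step 6: curr=15, set curr.next=prev(21) | reversed so far: 15 -> 21 -> 4 -> 33 -> 5 -> 18

15 -> 21 -> 4 -> 33 -> 5 -> 18 -> None


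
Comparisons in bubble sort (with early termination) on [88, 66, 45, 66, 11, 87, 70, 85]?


Algorithm: bubble sort (with early termination)
Input: [88, 66, 45, 66, 11, 87, 70, 85]
Sorted: [11, 45, 66, 66, 70, 85, 87, 88]

25


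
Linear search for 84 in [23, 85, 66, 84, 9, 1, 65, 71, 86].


i=0: 23!=84
i=1: 85!=84
i=2: 66!=84
i=3: 84==84 found!

Found at 3, 4 comps


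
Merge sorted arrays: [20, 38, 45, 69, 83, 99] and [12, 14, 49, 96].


Take 12 from B
Take 14 from B
Take 20 from A
Take 38 from A
Take 45 from A
Take 49 from B
Take 69 from A
Take 83 from A
Take 96 from B

Merged: [12, 14, 20, 38, 45, 49, 69, 83, 96, 99]


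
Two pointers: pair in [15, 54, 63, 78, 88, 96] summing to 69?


lo=0(15)+hi=5(96)=111
lo=0(15)+hi=4(88)=103
lo=0(15)+hi=3(78)=93
lo=0(15)+hi=2(63)=78
lo=0(15)+hi=1(54)=69

Yes: 15+54=69


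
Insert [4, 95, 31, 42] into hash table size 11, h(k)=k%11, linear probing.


Insert 4: h=4 -> slot 4
Insert 95: h=7 -> slot 7
Insert 31: h=9 -> slot 9
Insert 42: h=9, 1 probes -> slot 10

Table: [None, None, None, None, 4, None, None, 95, None, 31, 42]


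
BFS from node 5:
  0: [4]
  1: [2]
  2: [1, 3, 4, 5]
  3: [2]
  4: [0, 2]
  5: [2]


Visit 5, enqueue [2]
Visit 2, enqueue [1, 3, 4]
Visit 1, enqueue []
Visit 3, enqueue []
Visit 4, enqueue [0]
Visit 0, enqueue []

BFS order: [5, 2, 1, 3, 4, 0]


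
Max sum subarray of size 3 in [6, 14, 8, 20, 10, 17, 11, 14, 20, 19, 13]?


[0:3]: 28
[1:4]: 42
[2:5]: 38
[3:6]: 47
[4:7]: 38
[5:8]: 42
[6:9]: 45
[7:10]: 53
[8:11]: 52

Max: 53 at [7:10]


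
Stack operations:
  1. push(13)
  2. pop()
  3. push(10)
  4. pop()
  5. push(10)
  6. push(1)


push(13) -> [13]
pop()->13, []
push(10) -> [10]
pop()->10, []
push(10) -> [10]
push(1) -> [10, 1]

Final stack: [10, 1]


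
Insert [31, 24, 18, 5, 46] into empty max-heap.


Insert 31: [31]
Insert 24: [31, 24]
Insert 18: [31, 24, 18]
Insert 5: [31, 24, 18, 5]
Insert 46: [46, 31, 18, 5, 24]

Final heap: [46, 31, 18, 5, 24]


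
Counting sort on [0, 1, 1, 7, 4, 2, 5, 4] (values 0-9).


Input: [0, 1, 1, 7, 4, 2, 5, 4]
Counts: [1, 2, 1, 0, 2, 1, 0, 1, 0, 0]

Sorted: [0, 1, 1, 2, 4, 4, 5, 7]
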